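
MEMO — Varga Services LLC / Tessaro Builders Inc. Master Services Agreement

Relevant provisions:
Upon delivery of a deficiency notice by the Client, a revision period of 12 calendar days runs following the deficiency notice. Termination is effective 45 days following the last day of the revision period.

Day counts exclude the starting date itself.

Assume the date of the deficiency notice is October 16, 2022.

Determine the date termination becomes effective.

December 12, 2022

The last day of the revision period: 12 calendar days after October 16, 2022 is October 28, 2022.
Adding 45 calendar days to October 28, 2022 gives December 12, 2022, which is the date termination becomes effective.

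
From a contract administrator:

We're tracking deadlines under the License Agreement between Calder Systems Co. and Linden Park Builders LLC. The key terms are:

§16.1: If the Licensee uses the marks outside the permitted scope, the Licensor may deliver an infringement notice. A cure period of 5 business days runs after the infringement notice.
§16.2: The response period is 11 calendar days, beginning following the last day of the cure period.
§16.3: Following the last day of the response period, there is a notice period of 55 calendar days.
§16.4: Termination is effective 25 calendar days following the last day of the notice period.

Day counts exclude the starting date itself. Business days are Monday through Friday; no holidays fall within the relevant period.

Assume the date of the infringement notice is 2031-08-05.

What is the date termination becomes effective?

2031-11-11

From Tuesday, 2031-08-05, 5 business days (Aug 6, Aug 7, Aug 8, Aug 11, Aug 12, skipping weekends) brings us to Tuesday, 2031-08-12, which is the last day of the cure period.
The last day of the response period: 2031-08-12 + 11 days = 2031-08-23.
The last day of the notice period: 55 calendar days after 2031-08-23 is 2031-10-17.
The date termination becomes effective: 25 calendar days after 2031-10-17 is 2031-11-11.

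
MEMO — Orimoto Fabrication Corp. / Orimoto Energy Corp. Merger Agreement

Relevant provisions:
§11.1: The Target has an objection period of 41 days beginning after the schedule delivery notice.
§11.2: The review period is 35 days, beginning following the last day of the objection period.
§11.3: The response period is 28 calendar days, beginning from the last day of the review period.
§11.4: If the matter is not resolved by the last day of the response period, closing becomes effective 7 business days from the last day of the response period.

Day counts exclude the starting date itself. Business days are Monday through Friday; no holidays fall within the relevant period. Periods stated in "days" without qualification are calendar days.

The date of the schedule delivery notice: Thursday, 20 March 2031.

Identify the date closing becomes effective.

Adding 41 calendar days to 20 March 2031 gives 30 April 2031, which is the last day of the objection period.
The last day of the review period: 30 April 2031 + 35 days = 4 June 2031.
The last day of the response period: 4 June 2031 + 28 days = 2 July 2031.
The date closing becomes effective: counting 7 business days from Wednesday, 2 July 2031 (Jul 3, Jul 4, Jul 7, Jul 8, Jul 9, Jul 10, Jul 11, skipping weekends) reaches Friday, 11 July 2031.

11 July 2031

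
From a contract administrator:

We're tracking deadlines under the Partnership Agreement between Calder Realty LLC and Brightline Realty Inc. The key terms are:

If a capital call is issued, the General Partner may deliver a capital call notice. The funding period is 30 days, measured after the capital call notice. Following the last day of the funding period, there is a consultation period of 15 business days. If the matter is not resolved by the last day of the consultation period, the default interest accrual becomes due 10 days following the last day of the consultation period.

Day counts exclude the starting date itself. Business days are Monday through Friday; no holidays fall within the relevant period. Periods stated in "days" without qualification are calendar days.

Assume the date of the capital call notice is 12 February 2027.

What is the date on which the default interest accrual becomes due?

12 April 2027

Adding 30 calendar days to 12 February 2027 gives 14 March 2027, which is the last day of the funding period.
The last day of the consultation period: 15 business days after Sunday, 14 March 2027, skipping weekends — Mar 15, Mar 16, Mar 17, Mar 18, …, Mar 31, Apr 1, Apr 2 — lands on Friday, 2 April 2027.
Adding 10 calendar days to 2 April 2027 gives 12 April 2027, which is the date on which the default interest accrual becomes due.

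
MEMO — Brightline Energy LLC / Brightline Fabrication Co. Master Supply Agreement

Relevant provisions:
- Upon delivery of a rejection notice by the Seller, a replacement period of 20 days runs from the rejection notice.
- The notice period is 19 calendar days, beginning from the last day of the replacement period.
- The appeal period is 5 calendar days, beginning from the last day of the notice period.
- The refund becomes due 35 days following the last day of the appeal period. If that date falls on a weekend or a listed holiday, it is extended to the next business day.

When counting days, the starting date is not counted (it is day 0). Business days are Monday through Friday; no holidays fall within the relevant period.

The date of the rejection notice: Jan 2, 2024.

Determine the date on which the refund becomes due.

Adding 20 calendar days to Jan 2, 2024 gives Jan 22, 2024, which is the last day of the replacement period.
The last day of the notice period: 19 calendar days after Jan 22, 2024 is Feb 10, 2024.
The last day of the appeal period: 5 calendar days after Feb 10, 2024 is Feb 15, 2024.
Adding 35 calendar days to Feb 15, 2024 gives Mar 21, 2024, which is the date on which the refund becomes due. Mar 21, 2024 is a Thursday, so no roll-forward applies.

Mar 21, 2024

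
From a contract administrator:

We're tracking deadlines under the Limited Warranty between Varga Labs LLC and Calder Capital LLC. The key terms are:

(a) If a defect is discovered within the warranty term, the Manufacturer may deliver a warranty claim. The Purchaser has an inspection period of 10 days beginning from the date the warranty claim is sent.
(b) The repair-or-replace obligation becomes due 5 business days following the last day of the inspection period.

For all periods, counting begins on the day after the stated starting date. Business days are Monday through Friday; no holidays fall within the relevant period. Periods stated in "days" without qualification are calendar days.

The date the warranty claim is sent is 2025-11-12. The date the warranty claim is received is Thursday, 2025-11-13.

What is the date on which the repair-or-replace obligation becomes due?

2025-11-28

The last day of the inspection period: 2025-11-12 + 10 days = 2025-11-22.
From Saturday, 2025-11-22, 5 business days (Nov 24, Nov 25, Nov 26, Nov 27, Nov 28, skipping weekends) brings us to Friday, 2025-11-28, which is the date on which the repair-or-replace obligation becomes due.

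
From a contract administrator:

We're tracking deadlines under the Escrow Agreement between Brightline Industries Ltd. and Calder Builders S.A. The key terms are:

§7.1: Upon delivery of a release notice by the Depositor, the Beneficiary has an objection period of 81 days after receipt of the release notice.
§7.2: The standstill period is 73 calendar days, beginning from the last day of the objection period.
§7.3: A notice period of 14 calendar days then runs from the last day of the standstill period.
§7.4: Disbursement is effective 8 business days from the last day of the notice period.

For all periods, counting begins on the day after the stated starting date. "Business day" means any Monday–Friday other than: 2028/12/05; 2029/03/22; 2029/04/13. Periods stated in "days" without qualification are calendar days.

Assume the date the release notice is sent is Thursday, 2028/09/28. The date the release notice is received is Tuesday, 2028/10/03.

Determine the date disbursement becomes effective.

The last day of the objection period: 81 calendar days after 2028/10/03 is 2028/12/23.
The last day of the standstill period: 2028/12/23 + 73 days = 2029/03/06.
The last day of the notice period: 2029/03/06 + 14 days = 2029/03/20.
The date disbursement becomes effective: counting 8 business days from Tuesday, 2029/03/20 (Mar 21, Mar 23, Mar 26, Mar 27, Mar 28, Mar 29, Mar 30, Apr 2, skipping weekends and the listed holiday on Mar 22) reaches Monday, 2029/04/02.

2029/04/02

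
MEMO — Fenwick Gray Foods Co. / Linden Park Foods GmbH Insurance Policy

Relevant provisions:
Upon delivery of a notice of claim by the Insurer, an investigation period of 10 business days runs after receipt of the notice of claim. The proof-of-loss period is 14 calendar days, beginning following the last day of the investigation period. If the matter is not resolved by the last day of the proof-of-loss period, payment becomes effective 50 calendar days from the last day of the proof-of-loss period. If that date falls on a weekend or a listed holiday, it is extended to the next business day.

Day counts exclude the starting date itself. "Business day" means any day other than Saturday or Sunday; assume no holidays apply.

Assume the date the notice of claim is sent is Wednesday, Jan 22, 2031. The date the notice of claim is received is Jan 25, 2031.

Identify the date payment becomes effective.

Apr 14, 2031

The last day of the investigation period: 10 business days after Saturday, Jan 25, 2031, skipping weekends — Jan 27, Jan 28, Jan 29, Jan 30, Jan 31, Feb 3, Feb 4, Feb 5, Feb 6, Feb 7 — lands on Friday, Feb 7, 2031.
Adding 14 calendar days to Feb 7, 2031 gives Feb 21, 2031, which is the last day of the proof-of-loss period.
The date payment becomes effective: Feb 21, 2031 + 50 days = Apr 12, 2031. That falls on a Saturday, so it rolls to the next business day, Monday, Apr 14, 2031.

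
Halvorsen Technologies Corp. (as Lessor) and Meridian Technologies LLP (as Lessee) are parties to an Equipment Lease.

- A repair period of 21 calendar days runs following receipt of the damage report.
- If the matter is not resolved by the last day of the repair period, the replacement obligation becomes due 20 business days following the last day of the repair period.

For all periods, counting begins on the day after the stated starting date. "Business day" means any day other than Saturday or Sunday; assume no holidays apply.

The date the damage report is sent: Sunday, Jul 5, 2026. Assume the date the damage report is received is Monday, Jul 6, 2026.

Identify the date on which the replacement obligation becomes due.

The last day of the repair period: Jul 6, 2026 + 21 days = Jul 27, 2026.
The date on which the replacement obligation becomes due: 20 business days after Monday, Jul 27, 2026, skipping weekends — Jul 28, Jul 29, Jul 30, Jul 31, …, Aug 20, Aug 21, Aug 24 — lands on Monday, Aug 24, 2026.

Aug 24, 2026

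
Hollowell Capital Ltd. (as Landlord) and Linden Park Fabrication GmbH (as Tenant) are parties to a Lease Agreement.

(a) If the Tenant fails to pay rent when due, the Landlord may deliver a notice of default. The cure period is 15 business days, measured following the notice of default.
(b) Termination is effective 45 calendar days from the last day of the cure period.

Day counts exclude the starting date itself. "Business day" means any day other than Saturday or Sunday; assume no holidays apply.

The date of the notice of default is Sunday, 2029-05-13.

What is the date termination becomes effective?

2029-07-16

The last day of the cure period: 15 business days after Sunday, 2029-05-13, skipping weekends — May 14, May 15, May 16, May 17, …, May 30, May 31, Jun 1 — lands on Friday, 2029-06-01.
The date termination becomes effective: 2029-06-01 + 45 days = 2029-07-16.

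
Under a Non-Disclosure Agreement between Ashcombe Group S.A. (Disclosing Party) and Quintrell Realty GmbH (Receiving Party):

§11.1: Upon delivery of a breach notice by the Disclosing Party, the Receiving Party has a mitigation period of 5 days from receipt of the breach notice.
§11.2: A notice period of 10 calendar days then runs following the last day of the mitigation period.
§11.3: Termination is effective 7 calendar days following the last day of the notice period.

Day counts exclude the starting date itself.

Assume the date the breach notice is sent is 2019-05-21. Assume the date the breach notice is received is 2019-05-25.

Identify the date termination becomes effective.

2019-06-16

Adding 5 calendar days to 2019-05-25 gives 2019-05-30, which is the last day of the mitigation period.
The last day of the notice period: 2019-05-30 + 10 days = 2019-06-09.
Adding 7 calendar days to 2019-06-09 gives 2019-06-16, which is the date termination becomes effective.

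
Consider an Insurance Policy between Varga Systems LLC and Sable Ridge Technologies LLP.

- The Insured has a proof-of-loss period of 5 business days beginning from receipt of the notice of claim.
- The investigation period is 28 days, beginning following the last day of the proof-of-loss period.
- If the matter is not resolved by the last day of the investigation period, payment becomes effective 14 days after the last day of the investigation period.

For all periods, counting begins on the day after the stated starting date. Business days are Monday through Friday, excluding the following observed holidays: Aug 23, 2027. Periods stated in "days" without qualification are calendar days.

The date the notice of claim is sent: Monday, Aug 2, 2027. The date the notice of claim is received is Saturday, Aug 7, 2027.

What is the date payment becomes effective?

Sep 24, 2027

From Saturday, Aug 7, 2027, 5 business days (Aug 9, Aug 10, Aug 11, Aug 12, Aug 13, skipping weekends) brings us to Friday, Aug 13, 2027, which is the last day of the proof-of-loss period.
The last day of the investigation period: 28 calendar days after Aug 13, 2027 is Sep 10, 2027.
The date payment becomes effective: Sep 10, 2027 + 14 days = Sep 24, 2027.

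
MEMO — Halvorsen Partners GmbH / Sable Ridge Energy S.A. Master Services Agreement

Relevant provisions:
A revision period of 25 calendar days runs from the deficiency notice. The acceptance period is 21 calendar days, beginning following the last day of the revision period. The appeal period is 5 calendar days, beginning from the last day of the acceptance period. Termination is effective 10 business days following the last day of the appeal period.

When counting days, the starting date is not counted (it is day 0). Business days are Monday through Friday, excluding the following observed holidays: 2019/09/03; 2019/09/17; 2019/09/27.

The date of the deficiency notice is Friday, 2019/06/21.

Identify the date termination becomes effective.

The last day of the revision period: 25 calendar days after 2019/06/21 is 2019/07/16.
Adding 21 calendar days to 2019/07/16 gives 2019/08/06, which is the last day of the acceptance period.
The last day of the appeal period: 5 calendar days after 2019/08/06 is 2019/08/11.
From Sunday, 2019/08/11, 10 business days (Aug 12, Aug 13, Aug 14, Aug 15, Aug 16, Aug 19, Aug 20, Aug 21, Aug 22, Aug 23, skipping weekends) brings us to Friday, 2019/08/23, which is the date termination becomes effective.

2019/08/23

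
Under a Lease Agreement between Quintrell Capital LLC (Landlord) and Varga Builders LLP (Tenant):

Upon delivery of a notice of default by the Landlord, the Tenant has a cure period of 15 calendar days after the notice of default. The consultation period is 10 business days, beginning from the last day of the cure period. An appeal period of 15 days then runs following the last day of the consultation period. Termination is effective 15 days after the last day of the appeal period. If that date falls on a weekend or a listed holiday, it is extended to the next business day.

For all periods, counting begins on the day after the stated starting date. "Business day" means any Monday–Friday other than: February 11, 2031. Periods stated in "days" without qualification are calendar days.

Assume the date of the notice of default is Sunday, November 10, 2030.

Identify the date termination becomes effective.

The last day of the cure period: November 10, 2030 + 15 days = November 25, 2030.
The last day of the consultation period: counting 10 business days from Monday, November 25, 2030 (Nov 26, Nov 27, Nov 28, Nov 29, Dec 2, Dec 3, Dec 4, Dec 5, Dec 6, Dec 9, skipping weekends) reaches Monday, December 9, 2030.
The last day of the appeal period: 15 calendar days after December 9, 2030 is December 24, 2030.
Adding 15 calendar days to December 24, 2030 gives January 8, 2031, which is the date termination becomes effective. January 8, 2031 is a Wednesday and is not a listed holiday, so no roll-forward applies.

January 8, 2031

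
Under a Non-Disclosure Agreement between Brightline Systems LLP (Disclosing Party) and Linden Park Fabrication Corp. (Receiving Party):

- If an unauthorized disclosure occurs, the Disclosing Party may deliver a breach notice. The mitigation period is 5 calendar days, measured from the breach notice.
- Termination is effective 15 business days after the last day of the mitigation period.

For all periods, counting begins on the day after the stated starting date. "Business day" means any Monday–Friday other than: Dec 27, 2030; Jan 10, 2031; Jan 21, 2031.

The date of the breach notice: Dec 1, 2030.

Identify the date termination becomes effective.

The last day of the mitigation period: 5 calendar days after Dec 1, 2030 is Dec 6, 2030.
The date termination becomes effective: 15 business days after Friday, Dec 6, 2030, skipping weekends and the listed holiday on Dec 27 — Dec 9, Dec 10, Dec 11, Dec 12, …, Dec 25, Dec 26, Dec 30 — lands on Monday, Dec 30, 2030.

Dec 30, 2030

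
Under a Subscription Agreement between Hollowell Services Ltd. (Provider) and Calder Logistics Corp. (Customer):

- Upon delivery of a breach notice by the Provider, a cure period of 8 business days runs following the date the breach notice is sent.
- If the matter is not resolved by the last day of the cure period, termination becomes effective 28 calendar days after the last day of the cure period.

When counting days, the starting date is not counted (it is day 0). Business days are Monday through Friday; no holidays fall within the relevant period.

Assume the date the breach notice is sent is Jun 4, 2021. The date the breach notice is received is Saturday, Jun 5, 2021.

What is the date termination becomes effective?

Jul 14, 2021

From Friday, Jun 4, 2021, 8 business days (Jun 7, Jun 8, Jun 9, Jun 10, Jun 11, Jun 14, Jun 15, Jun 16, skipping weekends) brings us to Wednesday, Jun 16, 2021, which is the last day of the cure period.
The date termination becomes effective: Jun 16, 2021 + 28 days = Jul 14, 2021.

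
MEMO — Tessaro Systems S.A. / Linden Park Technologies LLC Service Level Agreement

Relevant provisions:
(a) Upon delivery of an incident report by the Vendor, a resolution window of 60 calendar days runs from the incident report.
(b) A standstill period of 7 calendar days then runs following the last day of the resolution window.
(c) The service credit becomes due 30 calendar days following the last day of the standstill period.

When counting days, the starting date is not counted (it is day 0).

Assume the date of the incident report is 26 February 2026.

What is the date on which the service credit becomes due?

The last day of the resolution window: 60 calendar days after 26 February 2026 is 27 April 2026.
The last day of the standstill period: 7 calendar days after 27 April 2026 is 4 May 2026.
The date on which the service credit becomes due: 4 May 2026 + 30 days = 3 June 2026.

3 June 2026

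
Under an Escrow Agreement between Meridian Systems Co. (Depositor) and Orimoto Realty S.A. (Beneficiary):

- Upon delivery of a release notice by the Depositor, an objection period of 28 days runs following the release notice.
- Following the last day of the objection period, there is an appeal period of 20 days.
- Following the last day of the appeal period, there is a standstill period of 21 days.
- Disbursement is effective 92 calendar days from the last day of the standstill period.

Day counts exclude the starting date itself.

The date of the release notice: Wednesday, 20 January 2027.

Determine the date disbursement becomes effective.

The last day of the objection period: 28 calendar days after 20 January 2027 is 17 February 2027.
The last day of the appeal period: 17 February 2027 + 20 days = 9 March 2027.
The last day of the standstill period: 21 calendar days after 9 March 2027 is 30 March 2027.
Adding 92 calendar days to 30 March 2027 gives 30 June 2027, which is the date disbursement becomes effective.

30 June 2027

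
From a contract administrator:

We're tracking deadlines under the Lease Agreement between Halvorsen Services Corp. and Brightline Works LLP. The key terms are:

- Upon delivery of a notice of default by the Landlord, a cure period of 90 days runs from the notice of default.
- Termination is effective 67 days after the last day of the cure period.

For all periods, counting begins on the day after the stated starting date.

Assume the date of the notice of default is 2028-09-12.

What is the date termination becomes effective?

The last day of the cure period: 2028-09-12 + 90 days = 2028-12-11.
Adding 67 calendar days to 2028-12-11 gives 2029-02-16, which is the date termination becomes effective.

2029-02-16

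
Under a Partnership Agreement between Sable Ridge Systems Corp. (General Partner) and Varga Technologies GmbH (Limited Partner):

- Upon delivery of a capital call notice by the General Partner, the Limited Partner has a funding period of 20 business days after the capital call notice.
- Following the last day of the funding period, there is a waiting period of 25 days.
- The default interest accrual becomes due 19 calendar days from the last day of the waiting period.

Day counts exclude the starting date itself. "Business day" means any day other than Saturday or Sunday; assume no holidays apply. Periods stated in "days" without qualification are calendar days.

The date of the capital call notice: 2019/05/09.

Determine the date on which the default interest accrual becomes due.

The last day of the funding period: counting 20 business days from Thursday, 2019/05/09 (May 10, May 13, May 14, May 15, …, Jun 4, Jun 5, Jun 6, skipping weekends) reaches Thursday, 2019/06/06.
The last day of the waiting period: 2019/06/06 + 25 days = 2019/07/01.
The date on which the default interest accrual becomes due: 2019/07/01 + 19 days = 2019/07/20.

2019/07/20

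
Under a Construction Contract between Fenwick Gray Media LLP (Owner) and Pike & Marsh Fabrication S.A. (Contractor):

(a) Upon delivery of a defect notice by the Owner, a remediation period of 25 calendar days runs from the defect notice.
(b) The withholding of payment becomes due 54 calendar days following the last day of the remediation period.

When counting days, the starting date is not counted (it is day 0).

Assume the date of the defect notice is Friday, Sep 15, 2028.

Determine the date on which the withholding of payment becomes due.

The last day of the remediation period: 25 calendar days after Sep 15, 2028 is Oct 10, 2028.
Adding 54 calendar days to Oct 10, 2028 gives Dec 3, 2028, which is the date on which the withholding of payment becomes due.

Dec 3, 2028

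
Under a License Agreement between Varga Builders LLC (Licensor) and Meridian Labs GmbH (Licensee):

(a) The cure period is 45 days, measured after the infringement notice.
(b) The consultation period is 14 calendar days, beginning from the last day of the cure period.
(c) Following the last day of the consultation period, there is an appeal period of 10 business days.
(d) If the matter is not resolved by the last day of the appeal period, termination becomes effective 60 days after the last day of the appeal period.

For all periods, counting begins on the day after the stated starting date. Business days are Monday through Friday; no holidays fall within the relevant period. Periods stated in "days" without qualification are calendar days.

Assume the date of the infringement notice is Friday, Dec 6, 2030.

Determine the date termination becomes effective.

Adding 45 calendar days to Dec 6, 2030 gives Jan 20, 2031, which is the last day of the cure period.
The last day of the consultation period: Jan 20, 2031 + 14 days = Feb 3, 2031.
The last day of the appeal period: counting 10 business days from Monday, Feb 3, 2031 (Feb 4, Feb 5, Feb 6, Feb 7, Feb 10, Feb 11, Feb 12, Feb 13, Feb 14, Feb 17, skipping weekends) reaches Monday, Feb 17, 2031.
The date termination becomes effective: 60 calendar days after Feb 17, 2031 is Apr 18, 2031.

Apr 18, 2031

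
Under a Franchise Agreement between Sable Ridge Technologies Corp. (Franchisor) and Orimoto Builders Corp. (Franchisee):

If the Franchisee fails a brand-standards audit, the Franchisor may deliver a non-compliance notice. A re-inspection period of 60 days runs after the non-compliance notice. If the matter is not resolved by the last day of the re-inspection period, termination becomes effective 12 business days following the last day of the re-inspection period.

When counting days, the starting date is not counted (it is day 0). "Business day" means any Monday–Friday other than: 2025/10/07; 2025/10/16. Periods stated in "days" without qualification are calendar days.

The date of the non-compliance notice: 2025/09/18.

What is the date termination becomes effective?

2025/12/03

Adding 60 calendar days to 2025/09/18 gives 2025/11/17, which is the last day of the re-inspection period.
The date termination becomes effective: 12 business days after Monday, 2025/11/17, skipping weekends — Nov 18, Nov 19, Nov 20, Nov 21, …, Dec 1, Dec 2, Dec 3 — lands on Wednesday, 2025/12/03.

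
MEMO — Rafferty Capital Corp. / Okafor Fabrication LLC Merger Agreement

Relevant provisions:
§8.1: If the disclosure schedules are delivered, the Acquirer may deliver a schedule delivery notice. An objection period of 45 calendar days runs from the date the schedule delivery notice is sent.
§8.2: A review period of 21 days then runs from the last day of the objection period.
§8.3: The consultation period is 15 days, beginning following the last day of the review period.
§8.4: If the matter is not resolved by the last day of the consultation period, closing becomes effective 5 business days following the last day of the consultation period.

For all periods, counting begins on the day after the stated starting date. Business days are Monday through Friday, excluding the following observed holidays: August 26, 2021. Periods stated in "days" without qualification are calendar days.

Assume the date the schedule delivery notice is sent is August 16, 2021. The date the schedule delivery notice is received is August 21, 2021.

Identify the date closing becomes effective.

November 12, 2021

The last day of the objection period: 45 calendar days after August 16, 2021 is September 30, 2021.
The last day of the review period: September 30, 2021 + 21 days = October 21, 2021.
The last day of the consultation period: 15 calendar days after October 21, 2021 is November 5, 2021.
From Friday, November 5, 2021, 5 business days (Nov 8, Nov 9, Nov 10, Nov 11, Nov 12, skipping weekends) brings us to Friday, November 12, 2021, which is the date closing becomes effective.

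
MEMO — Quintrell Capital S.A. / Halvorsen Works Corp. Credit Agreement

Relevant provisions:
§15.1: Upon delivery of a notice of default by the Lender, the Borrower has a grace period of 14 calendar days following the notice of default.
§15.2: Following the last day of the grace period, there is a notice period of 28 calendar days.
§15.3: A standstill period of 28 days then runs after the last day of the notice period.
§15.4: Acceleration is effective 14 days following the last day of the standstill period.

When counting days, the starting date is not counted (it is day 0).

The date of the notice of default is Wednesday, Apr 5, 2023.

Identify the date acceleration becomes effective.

Jun 28, 2023

The last day of the grace period: 14 calendar days after Apr 5, 2023 is Apr 19, 2023.
The last day of the notice period: 28 calendar days after Apr 19, 2023 is May 17, 2023.
Adding 28 calendar days to May 17, 2023 gives Jun 14, 2023, which is the last day of the standstill period.
Adding 14 calendar days to Jun 14, 2023 gives Jun 28, 2023, which is the date acceleration becomes effective.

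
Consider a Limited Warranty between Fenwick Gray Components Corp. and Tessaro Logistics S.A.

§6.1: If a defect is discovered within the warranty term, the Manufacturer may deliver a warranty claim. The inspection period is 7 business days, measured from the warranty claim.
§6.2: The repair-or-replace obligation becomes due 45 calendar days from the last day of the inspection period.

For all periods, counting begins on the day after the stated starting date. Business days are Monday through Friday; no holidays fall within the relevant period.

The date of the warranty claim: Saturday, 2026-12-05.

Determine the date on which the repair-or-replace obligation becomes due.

From Saturday, 2026-12-05, 7 business days (Dec 7, Dec 8, Dec 9, Dec 10, Dec 11, Dec 14, Dec 15, skipping weekends) brings us to Tuesday, 2026-12-15, which is the last day of the inspection period.
The date on which the repair-or-replace obligation becomes due: 2026-12-15 + 45 days = 2027-01-29.

2027-01-29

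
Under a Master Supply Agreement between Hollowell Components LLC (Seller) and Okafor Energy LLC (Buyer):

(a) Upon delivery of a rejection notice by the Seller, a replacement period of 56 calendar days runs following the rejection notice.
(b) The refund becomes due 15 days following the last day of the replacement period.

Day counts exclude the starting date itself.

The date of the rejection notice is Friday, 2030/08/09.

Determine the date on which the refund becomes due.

2030/10/19

Adding 56 calendar days to 2030/08/09 gives 2030/10/04, which is the last day of the replacement period.
The date on which the refund becomes due: 2030/10/04 + 15 days = 2030/10/19.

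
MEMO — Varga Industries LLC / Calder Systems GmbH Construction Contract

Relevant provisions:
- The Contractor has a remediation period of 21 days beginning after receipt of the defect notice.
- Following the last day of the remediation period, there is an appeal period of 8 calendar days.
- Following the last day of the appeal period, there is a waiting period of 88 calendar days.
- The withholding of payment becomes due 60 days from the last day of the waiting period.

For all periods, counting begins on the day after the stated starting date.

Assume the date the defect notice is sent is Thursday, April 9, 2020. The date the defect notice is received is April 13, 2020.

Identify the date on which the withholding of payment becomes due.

October 7, 2020

The last day of the remediation period: 21 calendar days after April 13, 2020 is May 4, 2020.
The last day of the appeal period: 8 calendar days after May 4, 2020 is May 12, 2020.
Adding 88 calendar days to May 12, 2020 gives August 8, 2020, which is the last day of the waiting period.
The date on which the withholding of payment becomes due: 60 calendar days after August 8, 2020 is October 7, 2020.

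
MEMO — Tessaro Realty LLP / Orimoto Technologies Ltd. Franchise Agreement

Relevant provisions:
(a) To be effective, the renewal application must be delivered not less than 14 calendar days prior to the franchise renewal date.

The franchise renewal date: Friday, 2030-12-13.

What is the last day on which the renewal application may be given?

2030-11-29

Counting back 14 calendar days from 2030-12-13 gives 2030-11-29.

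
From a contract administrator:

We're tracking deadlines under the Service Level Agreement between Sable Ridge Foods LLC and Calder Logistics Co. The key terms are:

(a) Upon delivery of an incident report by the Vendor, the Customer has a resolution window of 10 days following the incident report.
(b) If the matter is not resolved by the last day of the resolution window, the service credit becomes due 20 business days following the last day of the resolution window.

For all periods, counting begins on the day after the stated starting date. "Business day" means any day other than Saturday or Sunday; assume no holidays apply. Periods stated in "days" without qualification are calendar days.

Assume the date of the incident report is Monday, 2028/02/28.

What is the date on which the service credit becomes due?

The last day of the resolution window: 10 calendar days after 2028/02/28 is 2028/03/09.
From Thursday, 2028/03/09, 20 business days (Mar 10, Mar 13, Mar 14, Mar 15, …, Apr 4, Apr 5, Apr 6, skipping weekends) brings us to Thursday, 2028/04/06, which is the date on which the service credit becomes due.

2028/04/06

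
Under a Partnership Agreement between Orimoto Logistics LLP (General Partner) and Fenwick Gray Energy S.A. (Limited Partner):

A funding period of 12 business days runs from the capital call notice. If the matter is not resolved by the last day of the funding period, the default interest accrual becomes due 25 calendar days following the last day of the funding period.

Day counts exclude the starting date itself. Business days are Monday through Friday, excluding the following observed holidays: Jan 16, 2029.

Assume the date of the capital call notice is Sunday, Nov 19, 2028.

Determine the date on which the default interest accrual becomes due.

From Sunday, Nov 19, 2028, 12 business days (Nov 20, Nov 21, Nov 22, Nov 23, …, Dec 1, Dec 4, Dec 5, skipping weekends) brings us to Tuesday, Dec 5, 2028, which is the last day of the funding period.
Adding 25 calendar days to Dec 5, 2028 gives Dec 30, 2028, which is the date on which the default interest accrual becomes due.

Dec 30, 2028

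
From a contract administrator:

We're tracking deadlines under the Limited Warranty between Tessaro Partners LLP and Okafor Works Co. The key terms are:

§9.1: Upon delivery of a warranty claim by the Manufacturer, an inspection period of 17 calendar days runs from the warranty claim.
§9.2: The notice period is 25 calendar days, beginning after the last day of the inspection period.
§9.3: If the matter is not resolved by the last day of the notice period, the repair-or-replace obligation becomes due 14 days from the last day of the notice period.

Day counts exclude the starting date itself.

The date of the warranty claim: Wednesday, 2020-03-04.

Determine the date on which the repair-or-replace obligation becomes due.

The last day of the inspection period: 2020-03-04 + 17 days = 2020-03-21.
The last day of the notice period: 25 calendar days after 2020-03-21 is 2020-04-15.
Adding 14 calendar days to 2020-04-15 gives 2020-04-29, which is the date on which the repair-or-replace obligation becomes due.

2020-04-29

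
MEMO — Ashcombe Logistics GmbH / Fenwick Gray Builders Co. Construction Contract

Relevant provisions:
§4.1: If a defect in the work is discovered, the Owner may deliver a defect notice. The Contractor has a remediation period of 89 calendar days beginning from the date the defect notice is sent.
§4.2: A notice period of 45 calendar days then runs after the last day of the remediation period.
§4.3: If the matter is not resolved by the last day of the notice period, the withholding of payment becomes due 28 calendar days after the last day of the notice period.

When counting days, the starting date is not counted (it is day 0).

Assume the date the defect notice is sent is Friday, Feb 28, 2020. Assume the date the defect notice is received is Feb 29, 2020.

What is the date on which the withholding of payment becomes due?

Aug 8, 2020

The last day of the remediation period: Feb 28, 2020 + 89 days = May 27, 2020.
The last day of the notice period: May 27, 2020 + 45 days = Jul 11, 2020.
Adding 28 calendar days to Jul 11, 2020 gives Aug 8, 2020, which is the date on which the withholding of payment becomes due.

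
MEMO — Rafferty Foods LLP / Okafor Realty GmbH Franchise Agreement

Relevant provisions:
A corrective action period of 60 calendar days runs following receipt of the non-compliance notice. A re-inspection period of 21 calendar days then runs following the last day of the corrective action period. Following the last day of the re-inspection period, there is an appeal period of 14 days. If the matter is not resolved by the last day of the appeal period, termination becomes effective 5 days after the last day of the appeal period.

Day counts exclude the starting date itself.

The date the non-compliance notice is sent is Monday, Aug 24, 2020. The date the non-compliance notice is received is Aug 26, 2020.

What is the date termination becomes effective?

Dec 4, 2020

The last day of the corrective action period: 60 calendar days after Aug 26, 2020 is Oct 25, 2020.
The last day of the re-inspection period: 21 calendar days after Oct 25, 2020 is Nov 15, 2020.
The last day of the appeal period: 14 calendar days after Nov 15, 2020 is Nov 29, 2020.
The date termination becomes effective: 5 calendar days after Nov 29, 2020 is Dec 4, 2020.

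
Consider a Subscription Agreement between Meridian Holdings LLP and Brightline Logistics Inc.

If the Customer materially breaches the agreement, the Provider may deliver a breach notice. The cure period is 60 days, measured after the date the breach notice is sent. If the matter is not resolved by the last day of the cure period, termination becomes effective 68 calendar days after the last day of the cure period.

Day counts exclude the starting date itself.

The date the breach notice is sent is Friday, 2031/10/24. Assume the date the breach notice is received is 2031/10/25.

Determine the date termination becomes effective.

The last day of the cure period: 2031/10/24 + 60 days = 2031/12/23.
Adding 68 calendar days to 2031/12/23 gives 2032/02/29, which is the date termination becomes effective.

2032/02/29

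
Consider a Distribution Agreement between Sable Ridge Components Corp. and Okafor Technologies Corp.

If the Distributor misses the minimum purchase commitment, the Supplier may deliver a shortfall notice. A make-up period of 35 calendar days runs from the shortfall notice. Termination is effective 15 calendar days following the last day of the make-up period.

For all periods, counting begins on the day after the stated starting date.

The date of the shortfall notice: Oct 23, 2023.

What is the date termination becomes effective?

The last day of the make-up period: Oct 23, 2023 + 35 days = Nov 27, 2023.
The date termination becomes effective: Nov 27, 2023 + 15 days = Dec 12, 2023.

Dec 12, 2023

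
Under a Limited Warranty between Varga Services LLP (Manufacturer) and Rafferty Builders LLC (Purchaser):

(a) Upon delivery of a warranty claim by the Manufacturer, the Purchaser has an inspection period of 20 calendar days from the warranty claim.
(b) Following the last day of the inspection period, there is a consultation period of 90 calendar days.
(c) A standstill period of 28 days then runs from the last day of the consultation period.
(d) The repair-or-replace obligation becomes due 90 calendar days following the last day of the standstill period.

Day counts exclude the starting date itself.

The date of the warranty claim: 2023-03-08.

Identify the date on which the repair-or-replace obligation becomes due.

Adding 20 calendar days to 2023-03-08 gives 2023-03-28, which is the last day of the inspection period.
The last day of the consultation period: 90 calendar days after 2023-03-28 is 2023-06-26.
Adding 28 calendar days to 2023-06-26 gives 2023-07-24, which is the last day of the standstill period.
The date on which the repair-or-replace obligation becomes due: 2023-07-24 + 90 days = 2023-10-22.

2023-10-22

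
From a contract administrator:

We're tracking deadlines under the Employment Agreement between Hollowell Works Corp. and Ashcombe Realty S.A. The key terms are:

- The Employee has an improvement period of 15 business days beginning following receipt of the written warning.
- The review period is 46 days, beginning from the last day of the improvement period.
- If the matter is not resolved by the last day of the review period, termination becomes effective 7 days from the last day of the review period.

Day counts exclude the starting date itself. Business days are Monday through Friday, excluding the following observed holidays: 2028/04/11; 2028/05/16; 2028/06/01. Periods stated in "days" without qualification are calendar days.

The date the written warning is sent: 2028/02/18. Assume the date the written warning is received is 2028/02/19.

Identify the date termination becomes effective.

2028/05/02

From Saturday, 2028/02/19, 15 business days (Feb 21, Feb 22, Feb 23, Feb 24, …, Mar 8, Mar 9, Mar 10, skipping weekends) brings us to Friday, 2028/03/10, which is the last day of the improvement period.
The last day of the review period: 2028/03/10 + 46 days = 2028/04/25.
Adding 7 calendar days to 2028/04/25 gives 2028/05/02, which is the date termination becomes effective.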